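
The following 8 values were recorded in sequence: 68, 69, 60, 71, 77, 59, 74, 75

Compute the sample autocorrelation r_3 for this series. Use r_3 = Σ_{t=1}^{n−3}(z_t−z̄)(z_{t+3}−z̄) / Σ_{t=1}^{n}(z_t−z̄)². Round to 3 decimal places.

0.465

Mean z̄ = (68 + 69 + 60 + 71 + 77 + 59 + 74 + 75)/8 = 69.1250
Deviations from mean: -1.1250, -0.1250, -9.1250, 1.8750, 7.8750, -10.1250, 4.8750, 5.8750
Σ(z_t−z̄)(z_{t+3}−z̄) = (-2.1094) + (-0.9844) + (92.3906) + (9.1406) + (46.2656) = 144.7031
Denominator Σ(z_t−z̄)² = 310.8750
r_3 = 144.7031 / 310.8750 = 0.465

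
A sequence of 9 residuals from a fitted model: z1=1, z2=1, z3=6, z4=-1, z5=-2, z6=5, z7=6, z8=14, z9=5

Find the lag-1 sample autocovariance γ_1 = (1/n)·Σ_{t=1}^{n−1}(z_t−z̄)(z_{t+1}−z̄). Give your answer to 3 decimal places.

5.455

Mean z̄ = (1 + 1 + 6 − 1 − 2 + 5 + 6 + 14 + 5)/9 = 3.8889
Σ_{t=1}^{8}(z_t−z̄)(z_{t+1}−z̄) = 49.0988
γ_1 = 49.0988 / 9 = 5.455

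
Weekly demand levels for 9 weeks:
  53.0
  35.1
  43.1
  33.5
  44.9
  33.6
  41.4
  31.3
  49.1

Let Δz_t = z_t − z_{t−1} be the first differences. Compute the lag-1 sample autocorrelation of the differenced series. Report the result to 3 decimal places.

-0.666

First differences Δz: -17.9, 8.0, -9.6, 11.4, -11.3, 7.8, -10.1, 17.8
Mean of differences = -0.4875
Numerator Σ(Δz_t−Δz̄)(Δz_{t+1}−Δz̄) = -807.0502
Denominator Σ(Δz_t−Δz̄)² = 1212.0088
r_1(Δz) = -807.0502 / 1212.0088 = -0.666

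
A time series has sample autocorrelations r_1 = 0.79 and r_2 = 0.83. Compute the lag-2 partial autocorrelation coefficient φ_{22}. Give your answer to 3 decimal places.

φ_{22} = (r_2 − r_1²) / (1 − r_1²)
r_1² = (0.79)² = 0.6241
Numerator = 0.83 − 0.6241 = 0.2059; denominator = 1 − 0.6241 = 0.3759
φ_{22} = 0.2059 / 0.3759 = 0.548

0.548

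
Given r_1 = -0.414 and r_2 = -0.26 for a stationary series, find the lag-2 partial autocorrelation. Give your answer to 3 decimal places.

φ_{22} = (r_2 − r_1²) / (1 − r_1²)
r_1² = (-0.414)² = 0.171396
Numerator = -0.26 − 0.1714 = -0.4314; denominator = 1 − 0.1714 = 0.8286
φ_{22} = -0.4314 / 0.8286 = -0.521

-0.521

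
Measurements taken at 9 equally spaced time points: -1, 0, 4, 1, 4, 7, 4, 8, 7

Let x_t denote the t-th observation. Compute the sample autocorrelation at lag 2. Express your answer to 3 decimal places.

0.178

Mean x̄ = (-1 + 0 + 4 + 1 + 4 + 7 + 4 + 8 + 7)/9 = 3.7778
Σ(x_t−x̄)(x_{t+2}−x̄) = (-1.0617) + (10.4938) + (0.0494) + (-8.9506) + (0.0494) + (13.6049) + (0.7160) = 14.9012
Denominator Σ(x_t−x̄)² = 83.5556
r_2 = 14.9012 / 83.5556 = 0.178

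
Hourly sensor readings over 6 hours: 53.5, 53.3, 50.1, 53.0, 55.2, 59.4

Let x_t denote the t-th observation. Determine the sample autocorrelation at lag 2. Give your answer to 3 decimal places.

-0.148

Mean x̄ = (53.5 + 53.3 + 50.1 + 53.0 + 55.2 + 59.4)/6 = 54.0833
Deviations from mean: -0.5833, -0.7833, -3.9833, -1.0833, 1.1167, 5.3167
Σ(x_t−x̄)(x_{t+2}−x̄) = (2.3236) + (0.8486) + (-4.4481) + (-5.7597) = -7.0356
Denominator Σ(x_t−x̄)² = 47.5083
r_2 = -7.0356 / 47.5083 = -0.148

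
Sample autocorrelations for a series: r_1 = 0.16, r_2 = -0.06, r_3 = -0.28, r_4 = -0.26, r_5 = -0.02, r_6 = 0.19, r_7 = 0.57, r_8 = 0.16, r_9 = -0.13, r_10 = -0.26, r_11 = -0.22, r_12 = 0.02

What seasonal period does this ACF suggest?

The largest autocorrelation is r_7 = 0.57; the remaining lags stay at or below 0.19.
The dominant spike at lag 7 indicates a seasonal period of 7.

7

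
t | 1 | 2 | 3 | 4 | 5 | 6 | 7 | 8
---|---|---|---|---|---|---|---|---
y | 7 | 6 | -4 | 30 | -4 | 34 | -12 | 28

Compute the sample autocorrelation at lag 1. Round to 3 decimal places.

-0.794

Mean ȳ = (7 + 6 − 4 + 30 − 4 + 34 − 12 + 28)/8 = 10.6250
Deviations from mean: -3.6250, -4.6250, -14.6250, 19.3750, -14.6250, 23.3750, -22.6250, 17.3750
Σ(y_t−ȳ)(y_{t+1}−ȳ) = (16.7656) + (67.6406) + (-283.3594) + (-283.3594) + (-341.8594) + (-528.8594) + (-393.1094) = -1746.1406
Denominator Σ(y_t−ȳ)² = 2197.8750
r_1 = -1746.1406 / 2197.8750 = -0.794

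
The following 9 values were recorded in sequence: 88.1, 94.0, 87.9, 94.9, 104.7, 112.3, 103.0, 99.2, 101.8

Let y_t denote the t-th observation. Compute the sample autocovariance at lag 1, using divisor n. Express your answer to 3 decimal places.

Mean ȳ = (88.1 + 94.0 + 87.9 + 94.9 + 104.7 + 112.3 + 103.0 + 99.2 + 101.8)/9 = 98.4333
Σ_{t=1}^{8}(y_t−ȳ)(y_{t+1}−ȳ) = 263.8889
γ_1 = 263.8889 / 9 = 29.321

29.321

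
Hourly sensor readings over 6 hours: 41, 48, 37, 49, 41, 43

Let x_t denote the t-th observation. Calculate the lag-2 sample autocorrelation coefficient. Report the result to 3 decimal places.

Mean x̄ = (41 + 48 + 37 + 49 + 41 + 43)/6 = 43.1667
Deviations from mean: -2.1667, 4.8333, -6.1667, 5.8333, -2.1667, -0.1667
Σ(x_t−x̄)(x_{t+2}−x̄) = (13.3611) + (28.1944) + (13.3611) + (-0.9722) = 53.9444
Denominator Σ(x_t−x̄)² = 104.8333
r_2 = 53.9444 / 104.8333 = 0.515

0.515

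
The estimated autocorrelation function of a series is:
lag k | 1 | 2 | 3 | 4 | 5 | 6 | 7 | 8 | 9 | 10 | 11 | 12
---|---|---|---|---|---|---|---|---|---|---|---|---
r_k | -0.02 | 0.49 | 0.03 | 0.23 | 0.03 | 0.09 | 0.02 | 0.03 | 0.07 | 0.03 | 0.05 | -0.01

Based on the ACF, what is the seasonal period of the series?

The largest autocorrelation is r_2 = 0.49, with a weaker echo at lag 4 (0.23); the remaining lags stay at or below 0.09.
The dominant spike at lag 2 indicates a seasonal period of 2.

2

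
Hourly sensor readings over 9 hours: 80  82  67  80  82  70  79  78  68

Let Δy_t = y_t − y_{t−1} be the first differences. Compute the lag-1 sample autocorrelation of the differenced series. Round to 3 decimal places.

-0.476

First differences Δy: 2, -15, 13, 2, -12, 9, -1, -10
Mean of differences = -1.5000
Numerator Σ(Δy_t−Δȳ)(Δy_{t+1}−Δȳ) = -338.2500
Denominator Σ(Δy_t−Δȳ)² = 710.0000
r_1(Δy) = -338.2500 / 710.0000 = -0.476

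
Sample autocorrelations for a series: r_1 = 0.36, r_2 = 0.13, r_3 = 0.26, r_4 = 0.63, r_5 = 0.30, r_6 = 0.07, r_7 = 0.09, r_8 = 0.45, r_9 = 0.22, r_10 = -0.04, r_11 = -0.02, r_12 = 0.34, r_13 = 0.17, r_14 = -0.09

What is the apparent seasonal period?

The largest autocorrelation is r_4 = 0.63, with a weaker echo at lag 8 (0.45); the remaining lags stay at or below 0.36. The elevated value at lag 1 (0.36), dropping to 0.13 at lag 2, reflects decaying short-term dependence rather than seasonality.
The dominant spike at lag 4 indicates a seasonal period of 4.

4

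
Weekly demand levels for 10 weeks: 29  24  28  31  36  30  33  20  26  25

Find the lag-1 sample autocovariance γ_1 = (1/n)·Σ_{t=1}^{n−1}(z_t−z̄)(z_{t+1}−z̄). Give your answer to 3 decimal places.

Mean z̄ = (29 + 24 + 28 + 31 + 36 + 30 + 33 + 20 + 26 + 25)/10 = 28.2000
Σ_{t=1}^{9}(z_t−z̄)(z_{t+1}−z̄) = 27.1600
γ_1 = 27.1600 / 10 = 2.716

2.716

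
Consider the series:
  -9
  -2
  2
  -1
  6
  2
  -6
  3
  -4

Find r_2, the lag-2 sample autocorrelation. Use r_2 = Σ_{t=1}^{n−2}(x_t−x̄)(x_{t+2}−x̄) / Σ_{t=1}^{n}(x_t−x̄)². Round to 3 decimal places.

Mean x̄ = (-9 − 2 + 2 − 1 + 6 + 2 − 6 + 3 − 4)/9 = -1.0000
Numerator Σ_{t=1}^{7}(x_t−x̄)(x_{t+2}−x̄) = -11.0000
Denominator Σ(x_t−x̄)² = 182.0000
r_2 = -11.0000 / 182.0000 = -0.060

-0.060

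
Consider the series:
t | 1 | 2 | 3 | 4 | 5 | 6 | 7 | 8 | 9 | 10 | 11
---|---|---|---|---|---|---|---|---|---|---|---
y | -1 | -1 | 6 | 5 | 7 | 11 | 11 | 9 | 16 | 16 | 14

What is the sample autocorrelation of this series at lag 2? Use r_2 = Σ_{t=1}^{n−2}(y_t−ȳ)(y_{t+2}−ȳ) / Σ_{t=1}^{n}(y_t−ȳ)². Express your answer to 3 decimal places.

0.318

Mean ȳ = (-1 − 1 + 6 + 5 + 7 + 11 + 11 + 9 + 16 + 16 + 14)/11 = 8.4545
Numerator Σ_{t=1}^{9}(y_t−ȳ)(y_{t+2}−ȳ) = 113.4959
Denominator Σ(y_t−ȳ)² = 356.7273
r_2 = 113.4959 / 356.7273 = 0.318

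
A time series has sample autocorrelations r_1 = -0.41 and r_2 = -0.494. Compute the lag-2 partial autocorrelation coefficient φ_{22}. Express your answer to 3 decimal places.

-0.796

φ_{22} = (r_2 − r_1²) / (1 − r_1²)
r_1² = (-0.41)² = 0.1681
Numerator = -0.494 − 0.1681 = -0.6621; denominator = 1 − 0.1681 = 0.8319
φ_{22} = -0.6621 / 0.8319 = -0.796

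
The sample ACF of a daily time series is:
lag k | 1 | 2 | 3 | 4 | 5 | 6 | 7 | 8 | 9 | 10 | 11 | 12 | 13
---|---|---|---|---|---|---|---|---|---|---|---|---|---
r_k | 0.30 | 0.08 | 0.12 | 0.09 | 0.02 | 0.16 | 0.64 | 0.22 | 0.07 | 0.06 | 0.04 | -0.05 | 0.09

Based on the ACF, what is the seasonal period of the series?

7

The largest autocorrelation is r_7 = 0.64; the remaining lags stay at or below 0.30. The elevated value at lag 1 (0.30), dropping to 0.08 at lag 2, reflects decaying short-term dependence rather than seasonality.
The dominant spike at lag 7 indicates a seasonal period of 7.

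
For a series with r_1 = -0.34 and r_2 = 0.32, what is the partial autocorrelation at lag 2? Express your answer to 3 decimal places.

φ_{22} = (r_2 − r_1²) / (1 − r_1²)
r_1² = (-0.34)² = 0.1156
Numerator = 0.32 − 0.1156 = 0.2044; denominator = 1 − 0.1156 = 0.8844
φ_{22} = 0.2044 / 0.8844 = 0.231

0.231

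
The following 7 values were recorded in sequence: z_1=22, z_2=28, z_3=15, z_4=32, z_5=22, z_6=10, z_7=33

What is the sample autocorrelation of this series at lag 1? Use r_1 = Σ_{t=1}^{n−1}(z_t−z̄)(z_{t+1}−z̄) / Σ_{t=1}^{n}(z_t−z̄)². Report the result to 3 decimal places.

-0.549

Mean z̄ = (22 + 28 + 15 + 32 + 22 + 10 + 33)/7 = 23.1429
Deviations from mean: -1.1429, 4.8571, -8.1429, 8.8571, -1.1429, -13.1429, 9.8571
Σ(z_t−z̄)(z_{t+1}−z̄) = (-5.5510) + (-39.5510) + (-72.1224) + (-10.1224) + (15.0204) + (-129.5510) = -241.8776
Denominator Σ(z_t−z̄)² = 440.8571
r_1 = -241.8776 / 440.8571 = -0.549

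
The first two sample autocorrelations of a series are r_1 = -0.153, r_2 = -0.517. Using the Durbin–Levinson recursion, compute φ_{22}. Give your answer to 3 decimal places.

φ_{22} = (r_2 − r_1²) / (1 − r_1²)
r_1² = (-0.153)² = 0.023409
Numerator = -0.517 − 0.0234 = -0.5404; denominator = 1 − 0.0234 = 0.9766
φ_{22} = -0.5404 / 0.9766 = -0.553

-0.553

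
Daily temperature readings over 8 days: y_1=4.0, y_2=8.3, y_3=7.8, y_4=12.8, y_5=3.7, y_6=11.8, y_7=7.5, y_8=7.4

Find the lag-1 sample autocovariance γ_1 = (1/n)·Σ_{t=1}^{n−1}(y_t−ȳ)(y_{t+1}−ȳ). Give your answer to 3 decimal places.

-5.058

Mean ȳ = (4.0 + 8.3 + 7.8 + 12.8 + 3.7 + 11.8 + 7.5 + 7.4)/8 = 7.9125
Deviations: -3.9125, 0.3875, -0.1125, 4.8875, -4.2125, 3.8875, -0.4125, -0.5125
Σ_{t=1}^{7}(y_t−ȳ)(y_{t+1}−ȳ) = -40.4664
γ_1 = -40.4664 / 8 = -5.058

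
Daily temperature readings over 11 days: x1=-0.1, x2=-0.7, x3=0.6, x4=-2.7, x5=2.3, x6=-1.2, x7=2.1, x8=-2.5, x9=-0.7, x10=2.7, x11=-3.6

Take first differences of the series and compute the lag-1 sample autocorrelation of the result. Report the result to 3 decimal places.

First differences Δx: -0.6, 1.3, -3.3, 5.0, -3.5, 3.3, -4.6, 1.8, 3.4, -6.3
Mean of differences = -0.3500
Numerator Σ(Δx_t−Δx̄)(Δx_{t+1}−Δx̄) = -88.3125
Denominator Σ(Δx_t−Δx̄)² = 135.5050
r_1(Δx) = -88.3125 / 135.5050 = -0.652

-0.652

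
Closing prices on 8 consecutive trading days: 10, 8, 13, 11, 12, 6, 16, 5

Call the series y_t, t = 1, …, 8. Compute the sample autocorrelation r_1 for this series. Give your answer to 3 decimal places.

-0.672

Mean ȳ = (10 + 8 + 13 + 11 + 12 + 6 + 16 + 5)/8 = 10.1250
Numerator Σ_{t=1}^{7}(y_t−ȳ)(y_{t+1}−ȳ) = -63.7656
Denominator Σ(y_t−ȳ)² = 94.8750
r_1 = -63.7656 / 94.8750 = -0.672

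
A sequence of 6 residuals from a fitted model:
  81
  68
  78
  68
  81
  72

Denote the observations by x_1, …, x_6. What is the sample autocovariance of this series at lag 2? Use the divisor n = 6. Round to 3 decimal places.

17.407

Mean x̄ = (81 + 68 + 78 + 68 + 81 + 72)/6 = 74.6667
Deviations: 6.3333, -6.6667, 3.3333, -6.6667, 6.3333, -2.6667
Σ_{t=1}^{4}(x_t−x̄)(x_{t+2}−x̄) = 104.4444
γ_2 = 104.4444 / 6 = 17.407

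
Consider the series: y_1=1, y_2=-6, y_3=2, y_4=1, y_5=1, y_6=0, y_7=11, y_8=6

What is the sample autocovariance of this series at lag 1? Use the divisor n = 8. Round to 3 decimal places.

3.625

Mean ȳ = (1 − 6 + 2 + 1 + 1 + 0 + 11 + 6)/8 = 2.0000
Deviations: -1.0000, -8.0000, 0.0000, -1.0000, -1.0000, -2.0000, 9.0000, 4.0000
Σ_{t=1}^{7}(y_t−ȳ)(y_{t+1}−ȳ) = 29.0000
γ_1 = 29.0000 / 8 = 3.625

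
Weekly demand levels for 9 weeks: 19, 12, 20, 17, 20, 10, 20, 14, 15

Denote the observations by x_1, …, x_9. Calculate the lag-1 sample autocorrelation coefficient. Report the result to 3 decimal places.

-0.653

Mean x̄ = (19 + 12 + 20 + 17 + 20 + 10 + 20 + 14 + 15)/9 = 16.3333
Numerator Σ_{t=1}^{8}(x_t−x̄)(x_{t+1}−x̄) = -74.4444
Denominator Σ(x_t−x̄)² = 114.0000
r_1 = -74.4444 / 114.0000 = -0.653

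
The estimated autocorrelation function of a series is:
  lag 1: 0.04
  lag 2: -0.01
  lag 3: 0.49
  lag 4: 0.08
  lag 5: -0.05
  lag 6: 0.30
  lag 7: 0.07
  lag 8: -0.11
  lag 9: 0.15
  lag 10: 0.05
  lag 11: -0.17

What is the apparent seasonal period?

3

The largest autocorrelation is r_3 = 0.49, with weaker echoes at lags 6 (0.30) and 9 (0.15); the remaining lags stay at or below 0.08.
The dominant spike at lag 3 indicates a seasonal period of 3.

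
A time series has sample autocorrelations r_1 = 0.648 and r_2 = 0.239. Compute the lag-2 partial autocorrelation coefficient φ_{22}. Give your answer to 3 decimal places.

φ_{22} = (r_2 − r_1²) / (1 − r_1²)
r_1² = (0.648)² = 0.419904
Numerator = 0.239 − 0.4199 = -0.1809; denominator = 1 − 0.4199 = 0.5801
φ_{22} = -0.1809 / 0.5801 = -0.312

-0.312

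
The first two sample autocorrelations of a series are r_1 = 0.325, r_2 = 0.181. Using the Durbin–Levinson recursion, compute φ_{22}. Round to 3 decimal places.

φ_{22} = (r_2 − r_1²) / (1 − r_1²)
r_1² = (0.325)² = 0.105625
Numerator = 0.181 − 0.1056 = 0.0754; denominator = 1 − 0.1056 = 0.8944
φ_{22} = 0.0754 / 0.8944 = 0.084

0.084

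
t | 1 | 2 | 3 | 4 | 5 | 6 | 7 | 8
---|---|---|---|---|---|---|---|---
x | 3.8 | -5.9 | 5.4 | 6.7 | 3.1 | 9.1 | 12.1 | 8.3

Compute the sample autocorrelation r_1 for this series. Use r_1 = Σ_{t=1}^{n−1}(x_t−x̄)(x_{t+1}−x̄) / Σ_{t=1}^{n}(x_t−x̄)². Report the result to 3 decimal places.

0.248

Mean x̄ = (3.8 − 5.9 + 5.4 + 6.7 + 3.1 + 9.1 + 12.1 + 8.3)/8 = 5.3250
Deviations from mean: -1.5250, -11.2250, 0.0750, 1.3750, -2.2250, 3.7750, 6.7750, 2.9750
Numerator Σ_{t=1}^{7}(x_t−x̄)(x_{t+1}−x̄) = 50.6519
Denominator Σ(x_t−x̄)² = 204.1750
r_1 = 50.6519 / 204.1750 = 0.248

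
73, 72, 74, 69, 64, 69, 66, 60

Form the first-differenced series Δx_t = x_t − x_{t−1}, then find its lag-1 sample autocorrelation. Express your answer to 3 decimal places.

-0.234

First differences Δx: -1, 2, -5, -5, 5, -3, -6
Mean of differences = -1.8571
Numerator Σ(Δx_t−Δx̄)(Δx_{t+1}−Δx̄) = -23.5918
Denominator Σ(Δx_t−Δx̄)² = 100.8571
r_1(Δx) = -23.5918 / 100.8571 = -0.234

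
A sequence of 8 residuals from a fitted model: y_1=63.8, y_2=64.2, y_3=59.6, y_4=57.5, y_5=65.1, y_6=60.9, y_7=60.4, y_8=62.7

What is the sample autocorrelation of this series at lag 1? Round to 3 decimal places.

-0.174

Mean ȳ = (63.8 + 64.2 + 59.6 + 57.5 + 65.1 + 60.9 + 60.4 + 62.7)/8 = 61.7750
Deviations from mean: 2.0250, 2.4250, -2.1750, -4.2750, 3.3250, -0.8750, -1.3750, 0.9250
Σ(y_t−ȳ)(y_{t+1}−ȳ) = (4.9106) + (-5.2744) + (9.2981) + (-14.2144) + (-2.9094) + (1.2031) + (-1.2719) = -8.2581
Denominator Σ(y_t−ȳ)² = 47.5550
r_1 = -8.2581 / 47.5550 = -0.174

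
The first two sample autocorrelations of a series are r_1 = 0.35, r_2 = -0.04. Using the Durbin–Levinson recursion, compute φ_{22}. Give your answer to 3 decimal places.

φ_{22} = (r_2 − r_1²) / (1 − r_1²)
r_1² = (0.35)² = 0.1225
Numerator = -0.04 − 0.1225 = -0.1625; denominator = 1 − 0.1225 = 0.8775
φ_{22} = -0.1625 / 0.8775 = -0.185

-0.185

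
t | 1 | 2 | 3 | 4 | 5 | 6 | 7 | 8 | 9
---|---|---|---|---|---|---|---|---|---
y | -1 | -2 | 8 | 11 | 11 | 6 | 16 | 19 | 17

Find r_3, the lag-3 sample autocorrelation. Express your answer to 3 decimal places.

-0.067

Mean ȳ = (-1 − 2 + 8 + 11 + 11 + 6 + 16 + 19 + 17)/9 = 9.4444
Σ(y_t−ȳ)(y_{t+3}−ȳ) = (-16.2469) + (-17.8025) + (4.9753) + (10.1975) + (14.8642) + (-26.0247) = -30.0370
Denominator Σ(y_t−ȳ)² = 450.2222
r_3 = -30.0370 / 450.2222 = -0.067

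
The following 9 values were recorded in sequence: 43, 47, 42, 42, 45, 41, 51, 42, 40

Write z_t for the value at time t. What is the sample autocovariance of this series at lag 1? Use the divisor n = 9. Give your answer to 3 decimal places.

Mean z̄ = (43 + 47 + 42 + 42 + 45 + 41 + 51 + 42 + 40)/9 = 43.6667
Σ_{t=1}^{8}(z_t−z̄)(z_{t+1}−z̄) = -36.4444
γ_1 = -36.4444 / 9 = -4.049

-4.049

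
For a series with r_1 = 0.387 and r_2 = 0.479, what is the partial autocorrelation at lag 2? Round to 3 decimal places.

φ_{22} = (r_2 − r_1²) / (1 − r_1²)
r_1² = (0.387)² = 0.149769
Numerator = 0.479 − 0.1498 = 0.3292; denominator = 1 − 0.1498 = 0.8502
φ_{22} = 0.3292 / 0.8502 = 0.387

0.387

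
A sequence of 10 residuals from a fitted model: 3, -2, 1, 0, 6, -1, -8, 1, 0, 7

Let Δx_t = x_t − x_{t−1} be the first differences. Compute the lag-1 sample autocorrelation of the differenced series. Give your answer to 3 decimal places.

First differences Δx: -5, 3, -1, 6, -7, -7, 9, -1, 7
Mean of differences = 0.4444
Numerator Σ(Δx_t−Δx̄)(Δx_{t+1}−Δx̄) = -97.0864
Denominator Σ(Δx_t−Δx̄)² = 298.2222
r_1(Δx) = -97.0864 / 298.2222 = -0.326

-0.326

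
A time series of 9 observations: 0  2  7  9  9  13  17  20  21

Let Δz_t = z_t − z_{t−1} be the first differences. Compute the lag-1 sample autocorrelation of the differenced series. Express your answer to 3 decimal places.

First differences Δz: 2, 5, 2, 0, 4, 4, 3, 1
Mean of differences = 2.6250
Numerator Σ(Δz_t−Δz̄)(Δz_{t+1}−Δz̄) = -3.1406
Denominator Σ(Δz_t−Δz̄)² = 19.8750
r_1(Δz) = -3.1406 / 19.8750 = -0.158

-0.158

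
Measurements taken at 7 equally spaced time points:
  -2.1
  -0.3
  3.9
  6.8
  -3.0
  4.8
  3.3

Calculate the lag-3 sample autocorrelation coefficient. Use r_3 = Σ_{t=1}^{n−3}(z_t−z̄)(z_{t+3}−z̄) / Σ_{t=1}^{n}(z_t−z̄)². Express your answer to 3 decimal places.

0.045

Mean z̄ = (-2.1 − 0.3 + 3.9 + 6.8 − 3.0 + 4.8 + 3.3)/7 = 1.9143
Deviations from mean: -4.0143, -2.2143, 1.9857, 4.8857, -4.9143, 2.8857, 1.3857
Σ(z_t−z̄)(z_{t+3}−z̄) = (-19.6127) + (10.8816) + (5.7302) + (6.7702) = 3.7694
Denominator Σ(z_t−z̄)² = 83.2286
r_3 = 3.7694 / 83.2286 = 0.045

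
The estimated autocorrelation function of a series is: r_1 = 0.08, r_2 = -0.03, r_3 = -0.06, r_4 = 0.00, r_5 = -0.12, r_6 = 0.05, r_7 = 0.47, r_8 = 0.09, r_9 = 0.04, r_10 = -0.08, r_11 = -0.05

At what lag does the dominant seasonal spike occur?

7

The largest autocorrelation is r_7 = 0.47; the remaining lags stay at or below 0.09.
The dominant spike at lag 7 indicates a seasonal period of 7.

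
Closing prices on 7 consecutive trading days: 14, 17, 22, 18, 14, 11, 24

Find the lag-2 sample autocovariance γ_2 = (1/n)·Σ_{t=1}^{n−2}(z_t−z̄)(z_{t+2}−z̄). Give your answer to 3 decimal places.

-8.210

Mean z̄ = (14 + 17 + 22 + 18 + 14 + 11 + 24)/7 = 17.1429
Σ_{t=1}^{5}(z_t−z̄)(z_{t+2}−z̄) = -57.4694
γ_2 = -57.4694 / 7 = -8.210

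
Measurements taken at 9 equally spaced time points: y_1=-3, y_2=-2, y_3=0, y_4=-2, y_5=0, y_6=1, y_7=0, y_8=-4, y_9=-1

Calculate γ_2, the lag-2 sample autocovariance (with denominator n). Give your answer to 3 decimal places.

Mean ȳ = (-3 − 2 + 0 − 2 + 0 + 1 + 0 − 4 − 1)/9 = -1.2222
Σ_{t=1}^{7}(y_t−ȳ)(y_{t+2}−ȳ) = -6.2099
γ_2 = -6.2099 / 9 = -0.690

-0.690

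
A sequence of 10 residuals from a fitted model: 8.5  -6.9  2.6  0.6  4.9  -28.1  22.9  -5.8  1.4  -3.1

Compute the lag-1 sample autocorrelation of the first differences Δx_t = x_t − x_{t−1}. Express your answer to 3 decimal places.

First differences Δx: -15.4, 9.5, -2.0, 4.3, -33.0, 51.0, -28.7, 7.2, -4.5
Mean of differences = -1.2889
Numerator Σ(Δx_t−Δx̄)(Δx_{t+1}−Δx̄) = -3692.5035
Denominator Σ(Δx_t−Δx̄)² = 4920.7289
r_1(Δx) = -3692.5035 / 4920.7289 = -0.750

-0.750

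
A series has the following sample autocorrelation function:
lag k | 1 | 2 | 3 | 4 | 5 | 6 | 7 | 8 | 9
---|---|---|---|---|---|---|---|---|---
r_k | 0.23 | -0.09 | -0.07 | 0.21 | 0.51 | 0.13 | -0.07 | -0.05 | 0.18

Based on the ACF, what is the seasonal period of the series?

The largest autocorrelation is r_5 = 0.51; the remaining lags stay at or below 0.23.
The dominant spike at lag 5 indicates a seasonal period of 5.

5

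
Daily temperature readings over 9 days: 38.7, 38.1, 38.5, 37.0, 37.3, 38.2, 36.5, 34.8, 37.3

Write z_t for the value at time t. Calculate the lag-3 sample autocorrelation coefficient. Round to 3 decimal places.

Mean z̄ = (38.7 + 38.1 + 38.5 + 37.0 + 37.3 + 38.2 + 36.5 + 34.8 + 37.3)/9 = 37.3778
Numerator Σ_{t=1}^{6}(z_t−z̄)(z_{t+3}−z̄) = 0.8352
Denominator Σ(z_t−z̄)² = 11.7756
r_3 = 0.8352 / 11.7756 = 0.071

0.071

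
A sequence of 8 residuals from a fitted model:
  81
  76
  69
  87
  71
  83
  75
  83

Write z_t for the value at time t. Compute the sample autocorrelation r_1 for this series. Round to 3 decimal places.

Mean z̄ = (81 + 76 + 69 + 87 + 71 + 83 + 75 + 83)/8 = 78.1250
Numerator Σ_{t=1}^{7}(z_t−z̄)(z_{t+1}−z̄) = -196.1406
Denominator Σ(z_t−z̄)² = 282.8750
r_1 = -196.1406 / 282.8750 = -0.693

-0.693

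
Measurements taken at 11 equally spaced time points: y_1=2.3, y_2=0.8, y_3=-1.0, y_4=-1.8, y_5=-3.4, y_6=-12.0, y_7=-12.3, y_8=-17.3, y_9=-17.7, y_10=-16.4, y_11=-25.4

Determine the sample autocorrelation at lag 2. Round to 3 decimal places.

0.492

Mean ȳ = (2.3 + 0.8 − 1.0 − 1.8 − 3.4 − 12.0 − 12.3 − 17.3 − 17.7 − 16.4 − 25.4)/11 = -9.4727
Numerator Σ_{t=1}^{9}(y_t−ȳ)(y_{t+2}−ȳ) = 421.7612
Denominator Σ(y_t−ȳ)² = 856.6618
r_2 = 421.7612 / 856.6618 = 0.492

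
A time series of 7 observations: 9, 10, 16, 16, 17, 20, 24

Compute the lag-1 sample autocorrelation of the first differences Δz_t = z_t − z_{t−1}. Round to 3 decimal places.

First differences Δz: 1, 6, 0, 1, 3, 4
Mean of differences = 2.5000
Numerator Σ(Δz_t−Δz̄)(Δz_{t+1}−Δz̄) = -10.2500
Denominator Σ(Δz_t−Δz̄)² = 25.5000
r_1(Δz) = -10.2500 / 25.5000 = -0.402

-0.402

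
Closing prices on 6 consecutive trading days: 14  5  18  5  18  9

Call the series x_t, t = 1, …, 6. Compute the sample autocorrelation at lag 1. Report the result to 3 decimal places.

-0.877

Mean x̄ = (14 + 5 + 18 + 5 + 18 + 9)/6 = 11.5000
Σ(x_t−x̄)(x_{t+1}−x̄) = (-16.2500) + (-42.2500) + (-42.2500) + (-42.2500) + (-16.2500) = -159.2500
Denominator Σ(x_t−x̄)² = 181.5000
r_1 = -159.2500 / 181.5000 = -0.877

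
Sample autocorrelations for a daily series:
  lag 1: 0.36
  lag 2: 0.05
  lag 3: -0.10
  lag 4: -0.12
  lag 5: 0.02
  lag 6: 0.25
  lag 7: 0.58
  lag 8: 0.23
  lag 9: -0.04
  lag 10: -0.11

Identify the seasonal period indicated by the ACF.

7

The largest autocorrelation is r_7 = 0.58; the remaining lags stay at or below 0.36. The elevated value at lag 1 (0.36), dropping to 0.05 at lag 2, reflects decaying short-term dependence rather than seasonality.
The dominant spike at lag 7 indicates a seasonal period of 7.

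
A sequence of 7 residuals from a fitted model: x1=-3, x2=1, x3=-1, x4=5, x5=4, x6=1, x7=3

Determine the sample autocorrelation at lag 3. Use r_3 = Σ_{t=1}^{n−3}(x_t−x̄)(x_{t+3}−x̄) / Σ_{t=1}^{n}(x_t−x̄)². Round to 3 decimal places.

-0.215

Mean x̄ = (-3 + 1 − 1 + 5 + 4 + 1 + 3)/7 = 1.4286
Deviations from mean: -4.4286, -0.4286, -2.4286, 3.5714, 2.5714, -0.4286, 1.5714
Σ(x_t−x̄)(x_{t+3}−x̄) = (-15.8163) + (-1.1020) + (1.0408) + (5.6122) = -10.2653
Denominator Σ(x_t−x̄)² = 47.7143
r_3 = -10.2653 / 47.7143 = -0.215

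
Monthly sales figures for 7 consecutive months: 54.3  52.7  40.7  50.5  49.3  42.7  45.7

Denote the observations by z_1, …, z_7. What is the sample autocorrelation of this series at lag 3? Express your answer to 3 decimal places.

0.351

Mean z̄ = (54.3 + 52.7 + 40.7 + 50.5 + 49.3 + 42.7 + 45.7)/7 = 47.9857
Deviations from mean: 6.3143, 4.7143, -7.2857, 2.5143, 1.3143, -5.2857, -2.2857
Numerator Σ_{t=1}^{4}(z_t−z̄)(z_{t+3}−z̄) = 54.8351
Denominator Σ(z_t−z̄)² = 156.3886
r_3 = 54.8351 / 156.3886 = 0.351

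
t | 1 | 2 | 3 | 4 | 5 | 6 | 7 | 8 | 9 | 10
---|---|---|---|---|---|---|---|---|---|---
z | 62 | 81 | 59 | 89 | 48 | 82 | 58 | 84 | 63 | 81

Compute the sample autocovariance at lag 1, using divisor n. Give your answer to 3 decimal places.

-159.029

Mean z̄ = (62 + 81 + 59 + 89 + 48 + 82 + 58 + 84 + 63 + 81)/10 = 70.7000
Σ_{t=1}^{9}(z_t−z̄)(z_{t+1}−z̄) = -1590.2900
γ_1 = -1590.2900 / 10 = -159.029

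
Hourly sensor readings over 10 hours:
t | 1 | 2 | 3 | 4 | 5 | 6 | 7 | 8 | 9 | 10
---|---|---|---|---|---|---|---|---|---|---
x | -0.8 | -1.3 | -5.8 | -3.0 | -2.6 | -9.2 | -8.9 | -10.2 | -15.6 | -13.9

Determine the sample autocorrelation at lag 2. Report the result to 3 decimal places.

Mean x̄ = (-0.8 − 1.3 − 5.8 − 3.0 − 2.6 − 9.2 − 8.9 − 10.2 − 15.6 − 13.9)/10 = -7.1300
Numerator Σ_{t=1}^{8}(x_t−x̄)(x_{t+2}−x̄) = 64.0852
Denominator Σ(x_t−x̄)² = 247.8210
r_2 = 64.0852 / 247.8210 = 0.259

0.259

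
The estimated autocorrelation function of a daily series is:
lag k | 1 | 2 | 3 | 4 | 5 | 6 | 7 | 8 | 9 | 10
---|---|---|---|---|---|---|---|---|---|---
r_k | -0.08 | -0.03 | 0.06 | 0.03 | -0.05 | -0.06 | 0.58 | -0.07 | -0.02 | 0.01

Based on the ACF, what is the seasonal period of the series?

The largest autocorrelation is r_7 = 0.58; the remaining lags stay at or below 0.06.
The dominant spike at lag 7 indicates a seasonal period of 7.

7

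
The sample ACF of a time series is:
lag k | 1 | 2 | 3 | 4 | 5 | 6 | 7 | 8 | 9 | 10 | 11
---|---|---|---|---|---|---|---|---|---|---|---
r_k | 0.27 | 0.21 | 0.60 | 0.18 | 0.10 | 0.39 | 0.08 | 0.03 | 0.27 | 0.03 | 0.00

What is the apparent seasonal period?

The largest autocorrelation is r_3 = 0.60, with a weaker echo at lag 6 (0.39); the remaining lags stay at or below 0.27. The elevated value at lag 1 (0.27), dropping to 0.21 at lag 2, reflects decaying short-term dependence rather than seasonality.
The dominant spike at lag 3 indicates a seasonal period of 3.

3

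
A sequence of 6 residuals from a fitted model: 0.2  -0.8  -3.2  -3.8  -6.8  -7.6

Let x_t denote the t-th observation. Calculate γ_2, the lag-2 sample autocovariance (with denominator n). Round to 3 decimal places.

Mean x̄ = (0.2 − 0.8 − 3.2 − 3.8 − 6.8 − 7.6)/6 = -3.6667
Deviations: 3.8667, 2.8667, 0.4667, -0.1333, -3.1333, -3.9333
Σ_{t=1}^{4}(x_t−x̄)(x_{t+2}−x̄) = 0.4844
γ_2 = 0.4844 / 6 = 0.081

0.081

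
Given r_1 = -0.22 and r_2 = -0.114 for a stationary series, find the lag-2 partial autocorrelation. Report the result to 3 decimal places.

-0.171

φ_{22} = (r_2 − r_1²) / (1 − r_1²)
r_1² = (-0.22)² = 0.0484
Numerator = -0.114 − 0.0484 = -0.1624; denominator = 1 − 0.0484 = 0.9516
φ_{22} = -0.1624 / 0.9516 = -0.171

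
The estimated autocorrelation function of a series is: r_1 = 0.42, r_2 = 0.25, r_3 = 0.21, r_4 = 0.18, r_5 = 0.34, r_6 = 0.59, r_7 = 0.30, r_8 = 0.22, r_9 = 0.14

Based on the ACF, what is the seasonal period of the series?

The largest autocorrelation is r_6 = 0.59; the remaining lags stay at or below 0.42. The elevated value at lag 1 (0.42), dropping to 0.25 at lag 2, reflects decaying short-term dependence rather than seasonality.
The dominant spike at lag 6 indicates a seasonal period of 6.

6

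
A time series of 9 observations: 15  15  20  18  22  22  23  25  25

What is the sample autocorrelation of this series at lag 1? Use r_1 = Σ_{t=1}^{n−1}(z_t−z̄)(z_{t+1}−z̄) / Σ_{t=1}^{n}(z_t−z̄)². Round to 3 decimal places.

0.574

Mean z̄ = (15 + 15 + 20 + 18 + 22 + 22 + 23 + 25 + 25)/9 = 20.5556
Numerator Σ_{t=1}^{8}(z_t−z̄)(z_{t+1}−z̄) = 67.9136
Denominator Σ(z_t−z̄)² = 118.2222
r_1 = 67.9136 / 118.2222 = 0.574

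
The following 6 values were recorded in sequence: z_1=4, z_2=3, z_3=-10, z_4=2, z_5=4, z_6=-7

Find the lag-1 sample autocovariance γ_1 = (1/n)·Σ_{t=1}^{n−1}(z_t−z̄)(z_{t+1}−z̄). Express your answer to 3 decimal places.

Mean z̄ = (4 + 3 − 10 + 2 + 4 − 7)/6 = -0.6667
Deviations: 4.6667, 3.6667, -9.3333, 2.6667, 4.6667, -6.3333
Σ_{t=1}^{5}(z_t−z̄)(z_{t+1}−z̄) = -59.1111
γ_1 = -59.1111 / 6 = -9.852

-9.852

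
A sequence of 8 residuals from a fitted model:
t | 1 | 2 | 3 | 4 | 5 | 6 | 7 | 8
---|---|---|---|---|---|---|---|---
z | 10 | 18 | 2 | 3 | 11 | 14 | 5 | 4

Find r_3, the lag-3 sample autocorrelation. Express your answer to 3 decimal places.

Mean z̄ = (10 + 18 + 2 + 3 + 11 + 14 + 5 + 4)/8 = 8.3750
Deviations from mean: 1.6250, 9.6250, -6.3750, -5.3750, 2.6250, 5.6250, -3.3750, -4.3750
Numerator Σ_{t=1}^{5}(z_t−z̄)(z_{t+3}−z̄) = -12.6719
Denominator Σ(z_t−z̄)² = 233.8750
r_3 = -12.6719 / 233.8750 = -0.054

-0.054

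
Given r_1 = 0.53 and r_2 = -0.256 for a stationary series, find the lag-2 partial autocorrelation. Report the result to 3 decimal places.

φ_{22} = (r_2 − r_1²) / (1 − r_1²)
r_1² = (0.53)² = 0.2809
Numerator = -0.256 − 0.2809 = -0.5369; denominator = 1 − 0.2809 = 0.7191
φ_{22} = -0.5369 / 0.7191 = -0.747

-0.747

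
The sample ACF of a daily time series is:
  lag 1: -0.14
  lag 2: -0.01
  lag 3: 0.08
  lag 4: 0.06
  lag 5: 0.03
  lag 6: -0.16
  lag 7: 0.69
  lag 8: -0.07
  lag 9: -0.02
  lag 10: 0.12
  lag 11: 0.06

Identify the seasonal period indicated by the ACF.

The largest autocorrelation is r_7 = 0.69; the remaining lags stay at or below 0.12.
The dominant spike at lag 7 indicates a seasonal period of 7.

7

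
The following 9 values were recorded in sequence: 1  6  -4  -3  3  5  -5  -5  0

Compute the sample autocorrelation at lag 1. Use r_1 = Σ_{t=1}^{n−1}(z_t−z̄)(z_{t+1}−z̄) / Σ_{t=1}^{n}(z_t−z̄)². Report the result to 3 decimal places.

Mean z̄ = (1 + 6 − 4 − 3 + 3 + 5 − 5 − 5 + 0)/9 = -0.2222
Numerator Σ_{t=1}^{8}(z_t−z̄)(z_{t+1}−z̄) = -0.7160
Denominator Σ(z_t−z̄)² = 145.5556
r_1 = -0.7160 / 145.5556 = -0.005

-0.005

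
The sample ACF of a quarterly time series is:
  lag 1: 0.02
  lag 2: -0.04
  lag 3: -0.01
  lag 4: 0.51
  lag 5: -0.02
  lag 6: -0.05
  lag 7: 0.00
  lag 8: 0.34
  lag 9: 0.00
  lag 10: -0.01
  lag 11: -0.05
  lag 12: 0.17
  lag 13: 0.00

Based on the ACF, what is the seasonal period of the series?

4

The largest autocorrelation is r_4 = 0.51, with weaker echoes at lags 8 (0.34) and 12 (0.17); the remaining lags stay at or below 0.02.
The dominant spike at lag 4 indicates a seasonal period of 4.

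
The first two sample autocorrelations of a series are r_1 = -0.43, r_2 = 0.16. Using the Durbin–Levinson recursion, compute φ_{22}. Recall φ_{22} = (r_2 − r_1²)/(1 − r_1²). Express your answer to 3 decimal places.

-0.031

φ_{22} = (r_2 − r_1²) / (1 − r_1²)
r_1² = (-0.43)² = 0.1849
Numerator = 0.16 − 0.1849 = -0.0249; denominator = 1 − 0.1849 = 0.8151
φ_{22} = -0.0249 / 0.8151 = -0.031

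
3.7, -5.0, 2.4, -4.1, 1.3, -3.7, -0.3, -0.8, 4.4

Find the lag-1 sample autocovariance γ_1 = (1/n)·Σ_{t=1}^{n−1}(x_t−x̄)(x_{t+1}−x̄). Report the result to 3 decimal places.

-6.120

Mean x̄ = (3.7 − 5.0 + 2.4 − 4.1 + 1.3 − 3.7 − 0.3 − 0.8 + 4.4)/9 = -0.2333
Σ_{t=1}^{8}(x_t−x̄)(x_{t+1}−x̄) = -55.0844
γ_1 = -55.0844 / 9 = -6.120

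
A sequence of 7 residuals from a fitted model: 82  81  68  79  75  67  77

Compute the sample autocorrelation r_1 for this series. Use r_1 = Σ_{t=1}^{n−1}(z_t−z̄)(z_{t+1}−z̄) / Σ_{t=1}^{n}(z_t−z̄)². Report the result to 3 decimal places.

Mean z̄ = (82 + 81 + 68 + 79 + 75 + 67 + 77)/7 = 75.5714
Deviations from mean: 6.4286, 5.4286, -7.5714, 3.4286, -0.5714, -8.5714, 1.4286
Σ(z_t−z̄)(z_{t+1}−z̄) = (34.8980) + (-41.1020) + (-25.9592) + (-1.9592) + (4.8980) + (-12.2449) = -41.4694
Denominator Σ(z_t−z̄)² = 215.7143
r_1 = -41.4694 / 215.7143 = -0.192

-0.192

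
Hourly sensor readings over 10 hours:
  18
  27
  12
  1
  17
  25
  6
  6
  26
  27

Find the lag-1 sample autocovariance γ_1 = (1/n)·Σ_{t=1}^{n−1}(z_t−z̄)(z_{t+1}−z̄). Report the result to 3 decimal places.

Mean z̄ = (18 + 27 + 12 + 1 + 17 + 25 + 6 + 6 + 26 + 27)/10 = 16.5000
Σ_{t=1}^{9}(z_t−z̄)(z_{t+1}−z̄) = 55.7500
γ_1 = 55.7500 / 10 = 5.575

5.575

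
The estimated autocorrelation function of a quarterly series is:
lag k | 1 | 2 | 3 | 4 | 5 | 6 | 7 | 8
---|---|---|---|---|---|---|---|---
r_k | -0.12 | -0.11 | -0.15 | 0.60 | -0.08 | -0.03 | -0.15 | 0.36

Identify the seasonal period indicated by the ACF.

4

The largest autocorrelation is r_4 = 0.60, with a weaker echo at lag 8 (0.36); the remaining lags stay at or below -0.03.
The dominant spike at lag 4 indicates a seasonal period of 4.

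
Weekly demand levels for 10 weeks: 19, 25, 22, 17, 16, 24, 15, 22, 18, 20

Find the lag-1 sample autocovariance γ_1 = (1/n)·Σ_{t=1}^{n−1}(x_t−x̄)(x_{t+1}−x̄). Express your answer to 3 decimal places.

Mean x̄ = (19 + 25 + 22 + 17 + 16 + 24 + 15 + 22 + 18 + 20)/10 = 19.8000
Σ_{t=1}^{9}(x_t−x̄)(x_{t+1}−x̄) = -39.2400
γ_1 = -39.2400 / 10 = -3.924

-3.924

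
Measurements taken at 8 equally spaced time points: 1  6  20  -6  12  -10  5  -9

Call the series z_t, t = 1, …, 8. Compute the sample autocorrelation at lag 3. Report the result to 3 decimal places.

Mean z̄ = (1 + 6 + 20 − 6 + 12 − 10 + 5 − 9)/8 = 2.3750
Deviations from mean: -1.3750, 3.6250, 17.6250, -8.3750, 9.6250, -12.3750, 2.6250, -11.3750
Σ(z_t−z̄)(z_{t+3}−z̄) = (11.5156) + (34.8906) + (-218.1094) + (-21.9844) + (-109.4844) = -303.1719
Denominator Σ(z_t−z̄)² = 777.8750
r_3 = -303.1719 / 777.8750 = -0.390

-0.390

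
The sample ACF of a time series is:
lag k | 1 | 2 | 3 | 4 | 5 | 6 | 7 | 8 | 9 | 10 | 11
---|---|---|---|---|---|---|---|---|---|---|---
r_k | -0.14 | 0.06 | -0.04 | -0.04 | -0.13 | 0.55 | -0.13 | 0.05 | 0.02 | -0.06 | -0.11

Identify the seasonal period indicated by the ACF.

The largest autocorrelation is r_6 = 0.55; the remaining lags stay at or below 0.06.
The dominant spike at lag 6 indicates a seasonal period of 6.

6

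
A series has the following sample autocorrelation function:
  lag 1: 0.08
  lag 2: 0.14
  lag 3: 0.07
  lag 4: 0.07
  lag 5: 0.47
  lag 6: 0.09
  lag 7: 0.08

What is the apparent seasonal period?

The largest autocorrelation is r_5 = 0.47; the remaining lags stay at or below 0.14.
The dominant spike at lag 5 indicates a seasonal period of 5.

5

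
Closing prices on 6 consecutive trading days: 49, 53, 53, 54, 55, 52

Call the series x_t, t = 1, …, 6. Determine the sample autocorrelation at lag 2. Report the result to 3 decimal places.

-0.042

Mean x̄ = (49 + 53 + 53 + 54 + 55 + 52)/6 = 52.6667
Deviations from mean: -3.6667, 0.3333, 0.3333, 1.3333, 2.3333, -0.6667
Σ(x_t−x̄)(x_{t+2}−x̄) = (-1.2222) + (0.4444) + (0.7778) + (-0.8889) = -0.8889
Denominator Σ(x_t−x̄)² = 21.3333
r_2 = -0.8889 / 21.3333 = -0.042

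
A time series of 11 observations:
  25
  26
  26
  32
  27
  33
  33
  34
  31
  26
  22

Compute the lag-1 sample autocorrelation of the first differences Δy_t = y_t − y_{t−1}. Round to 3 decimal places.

-0.190

First differences Δy: 1, 0, 6, -5, 6, 0, 1, -3, -5, -4
Mean of differences = -0.3000
Numerator Σ(Δy_t−Δȳ)(Δy_{t+1}−Δȳ) = -28.0900
Denominator Σ(Δy_t−Δȳ)² = 148.1000
r_1(Δy) = -28.0900 / 148.1000 = -0.190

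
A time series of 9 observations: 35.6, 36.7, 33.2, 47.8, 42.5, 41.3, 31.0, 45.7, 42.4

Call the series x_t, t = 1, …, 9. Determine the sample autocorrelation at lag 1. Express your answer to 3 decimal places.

-0.166

Mean x̄ = (35.6 + 36.7 + 33.2 + 47.8 + 42.5 + 41.3 + 31.0 + 45.7 + 42.4)/9 = 39.5778
Numerator Σ_{t=1}^{8}(x_t−x̄)(x_{t+1}−x̄) = -43.5883
Denominator Σ(x_t−x̄)² = 262.9156
r_1 = -43.5883 / 262.9156 = -0.166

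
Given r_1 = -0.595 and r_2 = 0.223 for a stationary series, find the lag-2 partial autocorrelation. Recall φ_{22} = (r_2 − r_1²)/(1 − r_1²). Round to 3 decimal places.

-0.203

φ_{22} = (r_2 − r_1²) / (1 − r_1²)
r_1² = (-0.595)² = 0.354025
Numerator = 0.223 − 0.3540 = -0.1310; denominator = 1 − 0.3540 = 0.6460
φ_{22} = -0.1310 / 0.6460 = -0.203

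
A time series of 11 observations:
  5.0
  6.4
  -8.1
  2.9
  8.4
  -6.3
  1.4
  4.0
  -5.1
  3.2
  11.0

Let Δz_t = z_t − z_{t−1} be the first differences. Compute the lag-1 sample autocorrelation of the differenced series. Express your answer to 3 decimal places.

-0.382

First differences Δz: 1.4, -14.5, 11.0, 5.5, -14.7, 7.7, 2.6, -9.1, 8.3, 7.8
Mean of differences = 0.6000
Numerator Σ(Δz_t−Δz̄)(Δz_{t+1}−Δz̄) = -326.2100
Denominator Σ(Δz_t−Δz̄)² = 854.5400
r_1(Δz) = -326.2100 / 854.5400 = -0.382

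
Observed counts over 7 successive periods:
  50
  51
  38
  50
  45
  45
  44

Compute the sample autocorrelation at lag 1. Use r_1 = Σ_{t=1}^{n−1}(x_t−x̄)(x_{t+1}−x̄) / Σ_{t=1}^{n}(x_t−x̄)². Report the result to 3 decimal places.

Mean x̄ = (50 + 51 + 38 + 50 + 45 + 45 + 44)/7 = 46.1429
Deviations from mean: 3.8571, 4.8571, -8.1429, 3.8571, -1.1429, -1.1429, -2.1429
Numerator Σ_{t=1}^{6}(x_t−x̄)(x_{t+1}−x̄) = -52.8776
Denominator Σ(x_t−x̄)² = 126.8571
r_1 = -52.8776 / 126.8571 = -0.417

-0.417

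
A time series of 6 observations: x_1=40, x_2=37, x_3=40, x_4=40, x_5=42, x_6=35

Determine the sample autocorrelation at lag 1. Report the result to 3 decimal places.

-0.375

Mean x̄ = (40 + 37 + 40 + 40 + 42 + 35)/6 = 39.0000
Deviations from mean: 1.0000, -2.0000, 1.0000, 1.0000, 3.0000, -4.0000
Numerator Σ_{t=1}^{5}(x_t−x̄)(x_{t+1}−x̄) = -12.0000
Denominator Σ(x_t−x̄)² = 32.0000
r_1 = -12.0000 / 32.0000 = -0.375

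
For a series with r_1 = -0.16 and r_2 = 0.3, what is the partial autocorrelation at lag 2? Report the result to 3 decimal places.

φ_{22} = (r_2 − r_1²) / (1 − r_1²)
r_1² = (-0.16)² = 0.0256
Numerator = 0.3 − 0.0256 = 0.2744; denominator = 1 − 0.0256 = 0.9744
φ_{22} = 0.2744 / 0.9744 = 0.282

0.282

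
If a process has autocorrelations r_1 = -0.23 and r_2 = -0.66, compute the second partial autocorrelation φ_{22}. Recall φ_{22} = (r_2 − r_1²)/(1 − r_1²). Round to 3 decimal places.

-0.753

φ_{22} = (r_2 − r_1²) / (1 − r_1²)
r_1² = (-0.23)² = 0.0529
Numerator = -0.66 − 0.0529 = -0.7129; denominator = 1 − 0.0529 = 0.9471
φ_{22} = -0.7129 / 0.9471 = -0.753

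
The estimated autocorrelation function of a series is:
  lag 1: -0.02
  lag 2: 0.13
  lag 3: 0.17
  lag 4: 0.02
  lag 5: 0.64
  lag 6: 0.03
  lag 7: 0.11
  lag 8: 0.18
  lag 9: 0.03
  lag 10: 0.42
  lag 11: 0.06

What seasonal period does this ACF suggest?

The largest autocorrelation is r_5 = 0.64, with a weaker echo at lag 10 (0.42); the remaining lags stay at or below 0.18.
The dominant spike at lag 5 indicates a seasonal period of 5.

5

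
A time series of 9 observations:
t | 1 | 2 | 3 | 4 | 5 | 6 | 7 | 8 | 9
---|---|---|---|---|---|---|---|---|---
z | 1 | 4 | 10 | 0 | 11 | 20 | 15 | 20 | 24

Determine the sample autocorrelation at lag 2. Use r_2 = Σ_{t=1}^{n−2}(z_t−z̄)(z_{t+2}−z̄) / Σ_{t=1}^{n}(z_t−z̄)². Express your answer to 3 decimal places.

0.195

Mean z̄ = (1 + 4 + 10 + 0 + 11 + 20 + 15 + 20 + 24)/9 = 11.6667
Σ(z_t−z̄)(z_{t+2}−z̄) = (17.7778) + (89.4444) + (1.1111) + (-97.2222) + (-2.2222) + (69.4444) + (41.1111) = 119.4444
Denominator Σ(z_t−z̄)² = 614.0000
r_2 = 119.4444 / 614.0000 = 0.195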